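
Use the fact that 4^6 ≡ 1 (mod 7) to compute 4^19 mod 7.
By Fermat: 4^{6} ≡ 1 (mod 7). 19 = 3×6 + 1. So 4^{19} ≡ 4^{1} ≡ 4 (mod 7)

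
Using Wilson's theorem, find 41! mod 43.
(42)! = (41)! × (42) ≡ -1 (mod 43). So (41)! ≡ -1 × (42)^(-1) ≡ (-1)×(-1) = 1 (mod 43)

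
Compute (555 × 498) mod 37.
0

(555 × 498) = 276390
276390 mod 37 = 0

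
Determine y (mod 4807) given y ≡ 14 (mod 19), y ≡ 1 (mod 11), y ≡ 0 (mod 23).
2047

Using the Chinese Remainder Theorem:
M = product of moduli = 4807
For equation 1: M_1 = 253, 253 ≡ 6 (mod 19), inverse of 253 mod 19 is 16 (check: 6 × 16 = 96 ≡ 1 (mod 19))
For equation 2: M_2 = 437, 437 ≡ 8 (mod 11), inverse of 437 mod 11 is 7 (check: 8 × 7 = 56 ≡ 1 (mod 11))
For equation 3: M_3 = 209, 209 ≡ 2 (mod 23), inverse of 209 mod 23 is 12 (check: 2 × 12 = 24 ≡ 1 (mod 23))
Combine: y ≡ Σ r_i×M_i×(M_i⁻¹ mod m_i) = 14×253×16 + 1×437×7 + 0×209×12 = 56672 + 3059 + 0 = 59731
59731 mod 4807 = 2047
y ≡ 2047 (mod 4807)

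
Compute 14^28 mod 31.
Using repeated squaring. 28 = 16 + 8 + 4 (binary 11100). Repeated squaring mod 31: 14^1 ≡ 14; 14^2 ≡ 14² = 196 ≡ 10; 14^4 ≡ 10² = 100 ≡ 7; 14^8 ≡ 7² = 49 ≡ 18; 14^16 ≡ 18² = 324 ≡ 14. Multiply: 14^28 = 14^16 × 14^8 × 14^4 ≡ 14 × 18 × 7 (mod 31): 14 × 18 = 252 ≡ 4; 4 × 7 = 28 ≡ 28. So 14^28 ≡ 28 (mod 31).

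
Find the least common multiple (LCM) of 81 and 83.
6723

First find GCD(81, 83) using the Euclidean algorithm:
81 = 0 × 83 + 81
83 = 1 × 81 + 2
81 = 40 × 2 + 1
2 = 2 × 1 + 0
GCD(81, 83) = 1

LCM formula: LCM(a, b) = (a × b) / GCD(a, b)
LCM(81, 83) = (81 × 83) / 1
LCM(81, 83) = 6723 / 1
LCM(81, 83) = 6723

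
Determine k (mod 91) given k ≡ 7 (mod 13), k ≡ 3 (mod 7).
59

Using the Chinese Remainder Theorem:
M = product of moduli = 91
For equation 1: M_1 = 7, 7 ≡ 7 (mod 13), inverse of 7 mod 13 is 2 (check: 7 × 2 = 14 ≡ 1 (mod 13))
For equation 2: M_2 = 13, 13 ≡ 6 (mod 7), inverse of 13 mod 7 is 6 (check: 6 × 6 = 36 ≡ 1 (mod 7))
Combine: k ≡ Σ r_i×M_i×(M_i⁻¹ mod m_i) = 7×7×2 + 3×13×6 = 98 + 234 = 332
332 mod 91 = 59
k ≡ 59 (mod 91)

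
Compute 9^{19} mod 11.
5

Using successive squaring:
Binary expansion of 19: 10011
Powers of 9 mod 11 (each is the square of the previous):
  9^1 ≡ 9 (mod 11)
  9^2 ≡ 9² = 81 ≡ 4 (mod 11)
  9^4 ≡ 4² = 16 ≡ 5 (mod 11)
  9^8 ≡ 5² = 25 ≡ 3 (mod 11)
  9^16 ≡ 3² = 9 ≡ 9 (mod 11)
19 = 16 + 2 + 1, so 9^19 = 9^16 × 9^2 × 9^1 ≡ 9 × 4 × 9 (mod 11)
Multiplying step by step:
  9 × 4 = 36 ≡ 3 (mod 11)
  3 × 9 = 27 ≡ 5 (mod 11)
Result: 9^19 ≡ 5 (mod 11)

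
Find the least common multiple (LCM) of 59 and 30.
1770

First find GCD(59, 30) using the Euclidean algorithm:
59 = 1 × 30 + 29
30 = 1 × 29 + 1
29 = 29 × 1 + 0
GCD(59, 30) = 1

LCM formula: LCM(a, b) = (a × b) / GCD(a, b)
LCM(59, 30) = (59 × 30) / 1
LCM(59, 30) = 1770 / 1
LCM(59, 30) = 1770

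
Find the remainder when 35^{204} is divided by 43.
By Fermat: 35^{42} ≡ 1 (mod 43). 204 = 4×42 + 36. So 35^{204} ≡ 35^{36} ≡ 35 (mod 43)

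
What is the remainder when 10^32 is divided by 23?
Using Fermat: 10^{22} ≡ 1 (mod 23). 32 ≡ 10 (mod 22). So 10^{32} ≡ 10^{10} ≡ 16 (mod 23)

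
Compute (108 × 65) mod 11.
2

(108 × 65) = 7020
7020 mod 11 = 2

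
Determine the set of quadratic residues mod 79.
QRs mod 79: {1, 2, 4, 5, 8, 9, 10, 11, 13, 16, 18, 19, 20, 21, 22, 23, 25, 26, 31, 32, 36, 38, 40, 42, 44, 45, 46, 49, 50, 51, 52, 55, 62, 64, 65, 67, 72, 73, 76}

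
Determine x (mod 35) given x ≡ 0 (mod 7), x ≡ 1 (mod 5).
21

Using the Chinese Remainder Theorem:
M = product of moduli = 35
For equation 1: M_1 = 5, 5 ≡ 5 (mod 7), inverse of 5 mod 7 is 3 (check: 5 × 3 = 15 ≡ 1 (mod 7))
For equation 2: M_2 = 7, 7 ≡ 2 (mod 5), inverse of 7 mod 5 is 3 (check: 2 × 3 = 6 ≡ 1 (mod 5))
Combine: x ≡ Σ r_i×M_i×(M_i⁻¹ mod m_i) = 0×5×3 + 1×7×3 = 0 + 21 = 21
21 mod 35 = 21
x ≡ 21 (mod 35)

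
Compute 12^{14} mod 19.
11

Using successive squaring:
Binary expansion of 14: 1110
Powers of 12 mod 19 (each is the square of the previous):
  12^1 ≡ 12 (mod 19)
  12^2 ≡ 12² = 144 ≡ 11 (mod 19)
  12^4 ≡ 11² = 121 ≡ 7 (mod 19)
  12^8 ≡ 7² = 49 ≡ 11 (mod 19)
14 = 8 + 4 + 2, so 12^14 = 12^8 × 12^4 × 12^2 ≡ 11 × 7 × 11 (mod 19)
Multiplying step by step:
  11 × 7 = 77 ≡ 1 (mod 19)
  1 × 11 = 11 ≡ 11 (mod 19)
Result: 12^14 ≡ 11 (mod 19)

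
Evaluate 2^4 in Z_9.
4 = 4 (binary 100). Repeated squaring mod 9: 2^1 ≡ 2; 2^2 ≡ 2² = 4 ≡ 4; 2^4 ≡ 4² = 16 ≡ 7. So 2^4 ≡ 7 (mod 9).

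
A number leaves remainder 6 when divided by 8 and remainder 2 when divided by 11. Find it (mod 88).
M = 8 × 11 = 88. M₁ = 11, y₁ ≡ 3 (mod 8). M₂ = 8, y₂ ≡ 7 (mod 11). n = 6×11×3 + 2×8×7 ≡ 46 (mod 88)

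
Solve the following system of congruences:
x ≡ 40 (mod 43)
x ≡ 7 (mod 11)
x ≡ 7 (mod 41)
9027

Using the Chinese Remainder Theorem:
M = product of moduli = 19393
For equation 1: M_1 = 451, 451 ≡ 21 (mod 43), inverse of 451 mod 43 is 41 (check: 21 × 41 = 861 ≡ 1 (mod 43))
For equation 2: M_2 = 1763, 1763 ≡ 3 (mod 11), inverse of 1763 mod 11 is 4 (check: 3 × 4 = 12 ≡ 1 (mod 11))
For equation 3: M_3 = 473, 473 ≡ 22 (mod 41), inverse of 473 mod 41 is 28 (check: 22 × 28 = 616 ≡ 1 (mod 41))
Combine: x ≡ Σ r_i×M_i×(M_i⁻¹ mod m_i) = 40×451×41 + 7×1763×4 + 7×473×28 = 739640 + 49364 + 92708 = 881712
881712 mod 19393 = 9027
x ≡ 9027 (mod 19393)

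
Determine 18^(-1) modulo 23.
18^(-1) ≡ 9 (mod 23). Verification: 18 × 9 = 162 ≡ 1 (mod 23)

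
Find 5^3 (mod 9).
3 = 2 + 1 (binary 11). Repeated squaring mod 9: 5^1 ≡ 5; 5^2 ≡ 5² = 25 ≡ 7. Multiply: 5^3 = 5^2 × 5^1 ≡ 7 × 5 (mod 9): 7 × 5 = 35 ≡ 8. So 5^3 ≡ 8 (mod 9).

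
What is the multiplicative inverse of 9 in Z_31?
9^(-1) ≡ 7 (mod 31). Verification: 9 × 7 = 63 ≡ 1 (mod 31)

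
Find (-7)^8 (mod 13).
(-7) ≡ 6 (mod 13). 8 = 8 (binary 1000). Repeated squaring mod 13: 6^1 ≡ 6; 6^2 ≡ 6² = 36 ≡ 10; 6^4 ≡ 10² = 100 ≡ 9; 6^8 ≡ 9² = 81 ≡ 3. So (-7)^8 ≡ 3 (mod 13).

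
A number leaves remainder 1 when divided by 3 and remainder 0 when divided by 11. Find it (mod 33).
M = 3 × 11 = 33. M₁ = 11, y₁ ≡ 2 (mod 3). M₂ = 3, y₂ ≡ 4 (mod 11). z = 1×11×2 + 0×3×4 ≡ 22 (mod 33)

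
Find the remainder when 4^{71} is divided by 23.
By Fermat: 4^{22} ≡ 1 (mod 23). 71 = 3×22 + 5. So 4^{71} ≡ 4^{5} ≡ 12 (mod 23)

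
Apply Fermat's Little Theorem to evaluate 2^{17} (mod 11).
7

By Fermat's Little Theorem, a^(p-1) ≡ 1 (mod p) for prime p and gcd(a, p) = 1
Here p = 11, so 2^10 ≡ 1 (mod 11)
We can reduce the exponent: 17 mod 10 = 7
So 2^17 ≡ 2^7 (mod 11)
Computing: 2^7 mod 11 = 7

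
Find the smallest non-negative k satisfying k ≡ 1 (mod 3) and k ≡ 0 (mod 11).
M = 3 × 11 = 33. M₁ = 11, y₁ ≡ 2 (mod 3). M₂ = 3, y₂ ≡ 4 (mod 11). k = 1×11×2 + 0×3×4 ≡ 22 (mod 33)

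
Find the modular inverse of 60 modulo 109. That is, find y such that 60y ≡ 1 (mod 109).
20

Using Extended Euclidean Algorithm:
gcd(60, 109) = 1
Bezout coefficients: 60 × 20 + 109 × -11 = 1
So 60 × 20 ≡ 1 (mod 109)
The inverse is 20 mod 109 = 20
Verification: 60 × 20 = 1200 = 11 × 109 + 1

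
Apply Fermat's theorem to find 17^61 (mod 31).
By Fermat: 17^{30} ≡ 1 (mod 31). 61 = 2×30 + 1. So 17^{61} ≡ 17^{1} ≡ 17 (mod 31)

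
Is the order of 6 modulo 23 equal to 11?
Yes, ord_23(6) = 11.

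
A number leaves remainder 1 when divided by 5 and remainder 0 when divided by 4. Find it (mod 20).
M = 5 × 4 = 20. M₁ = 4, y₁ ≡ 4 (mod 5). M₂ = 5, y₂ ≡ 1 (mod 4). n = 1×4×4 + 0×5×1 ≡ 16 (mod 20)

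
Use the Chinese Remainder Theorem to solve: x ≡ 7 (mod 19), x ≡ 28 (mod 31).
M = 19 × 31 = 589. M₁ = 31, y₁ ≡ 8 (mod 19). M₂ = 19, y₂ ≡ 18 (mod 31). x = 7×31×8 + 28×19×18 ≡ 121 (mod 589)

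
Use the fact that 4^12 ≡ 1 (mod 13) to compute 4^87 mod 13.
By Fermat: 4^{12} ≡ 1 (mod 13). 87 = 7×12 + 3. So 4^{87} ≡ 4^{3} ≡ 12 (mod 13)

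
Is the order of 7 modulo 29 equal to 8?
No, the actual order is 7, not 8.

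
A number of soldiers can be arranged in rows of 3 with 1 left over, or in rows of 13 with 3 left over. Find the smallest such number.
M = 3 × 13 = 39. M₁ = 13, y₁ ≡ 1 (mod 3). M₂ = 3, y₂ ≡ 9 (mod 13). k = 1×13×1 + 3×3×9 ≡ 16 (mod 39). The smallest positive such number is 16.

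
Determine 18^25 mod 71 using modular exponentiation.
Using repeated squaring. 25 = 16 + 8 + 1 (binary 11001). Repeated squaring mod 71: 18^1 ≡ 18; 18^2 ≡ 18² = 324 ≡ 40; 18^4 ≡ 40² = 1600 ≡ 38; 18^8 ≡ 38² = 1444 ≡ 24; 18^16 ≡ 24² = 576 ≡ 8. Multiply: 18^25 = 18^16 × 18^8 × 18^1 ≡ 8 × 24 × 18 (mod 71): 8 × 24 = 192 ≡ 50; 50 × 18 = 900 ≡ 48. So 18^25 ≡ 48 (mod 71).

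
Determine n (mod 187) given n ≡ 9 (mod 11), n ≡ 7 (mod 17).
75

Using the Chinese Remainder Theorem:
M = product of moduli = 187
For equation 1: M_1 = 17, 17 ≡ 6 (mod 11), inverse of 17 mod 11 is 2 (check: 6 × 2 = 12 ≡ 1 (mod 11))
For equation 2: M_2 = 11, 11 ≡ 11 (mod 17), inverse of 11 mod 17 is 14 (check: 11 × 14 = 154 ≡ 1 (mod 17))
Combine: n ≡ Σ r_i×M_i×(M_i⁻¹ mod m_i) = 9×17×2 + 7×11×14 = 306 + 1078 = 1384
1384 mod 187 = 75
n ≡ 75 (mod 187)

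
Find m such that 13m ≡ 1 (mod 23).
13^(-1) ≡ 16 (mod 23). Verification: 13 × 16 = 208 ≡ 1 (mod 23)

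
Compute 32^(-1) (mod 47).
32^(-1) ≡ 25 (mod 47). Verification: 32 × 25 = 800 ≡ 1 (mod 47)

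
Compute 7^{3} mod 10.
3

Using successive squaring:
Binary expansion of 3: 11
Powers of 7 mod 10 (each is the square of the previous):
  7^1 ≡ 7 (mod 10)
  7^2 ≡ 7² = 49 ≡ 9 (mod 10)
3 = 2 + 1, so 7^3 = 7^2 × 7^1 ≡ 9 × 7 (mod 10)
Multiplying step by step:
  9 × 7 = 63 ≡ 3 (mod 10)
Result: 7^3 ≡ 3 (mod 10)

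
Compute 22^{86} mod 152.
80

Using successive squaring:
Binary expansion of 86: 1010110
Powers of 22 mod 152 (each is the square of the previous):
  22^1 ≡ 22 (mod 152)
  22^2 ≡ 22² = 484 ≡ 28 (mod 152)
  22^4 ≡ 28² = 784 ≡ 24 (mod 152)
  22^8 ≡ 24² = 576 ≡ 120 (mod 152)
  22^16 ≡ 120² = 14400 ≡ 112 (mod 152)
  22^32 ≡ 112² = 12544 ≡ 80 (mod 152)
  22^64 ≡ 80² = 6400 ≡ 16 (mod 152)
86 = 64 + 16 + 4 + 2, so 22^86 = 22^64 × 22^16 × 22^4 × 22^2 ≡ 16 × 112 × 24 × 28 (mod 152)
Multiplying step by step:
  16 × 112 = 1792 ≡ 120 (mod 152)
  120 × 24 = 2880 ≡ 144 (mod 152)
  144 × 28 = 4032 ≡ 80 (mod 152)
Result: 22^86 ≡ 80 (mod 152)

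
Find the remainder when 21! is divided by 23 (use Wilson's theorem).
(22)! = (21)! × (22) ≡ -1 (mod 23). So (21)! ≡ -1 × (22)^(-1) ≡ (-1)×(-1) = 1 (mod 23)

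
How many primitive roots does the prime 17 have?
Number of primitive roots mod 17 = φ(16) = 8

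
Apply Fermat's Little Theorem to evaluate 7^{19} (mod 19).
7

By Fermat's Little Theorem, a^(p-1) ≡ 1 (mod p) for prime p and gcd(a, p) = 1
Here p = 19, so 7^18 ≡ 1 (mod 19)
We can reduce the exponent: 19 mod 18 = 1
So 7^19 ≡ 7^1 (mod 19)
Computing: 7^1 mod 19 = 7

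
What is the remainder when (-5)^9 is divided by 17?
(-5) ≡ 12 (mod 17). 9 = 8 + 1 (binary 1001). Repeated squaring mod 17: 12^1 ≡ 12; 12^2 ≡ 12² = 144 ≡ 8; 12^4 ≡ 8² = 64 ≡ 13; 12^8 ≡ 13² = 169 ≡ 16. Multiply: (-5)^9 ≡ 12^8 × 12^1 ≡ 16 × 12 (mod 17): 16 × 12 = 192 ≡ 5. So (-5)^9 ≡ 5 (mod 17).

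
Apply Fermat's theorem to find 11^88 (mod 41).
By Fermat: 11^{40} ≡ 1 (mod 41). 88 = 2×40 + 8. So 11^{88} ≡ 11^{8} ≡ 16 (mod 41)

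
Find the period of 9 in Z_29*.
Powers of 9 mod 29: 9^1≡9, 9^2≡23, 9^3≡4, 9^4≡7, 9^5≡5, 9^6≡16, 9^7≡28, 9^8≡20, 9^9≡6, 9^10≡25, 9^11≡22, 9^12≡24, 9^13≡13, 9^14≡1. Order = 14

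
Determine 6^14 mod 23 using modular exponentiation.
Using repeated squaring. 14 = 8 + 4 + 2 (binary 1110). Repeated squaring mod 23: 6^1 ≡ 6; 6^2 ≡ 6² = 36 ≡ 13; 6^4 ≡ 13² = 169 ≡ 8; 6^8 ≡ 8² = 64 ≡ 18. Multiply: 6^14 = 6^8 × 6^4 × 6^2 ≡ 18 × 8 × 13 (mod 23): 18 × 8 = 144 ≡ 6; 6 × 13 = 78 ≡ 9. So 6^14 ≡ 9 (mod 23).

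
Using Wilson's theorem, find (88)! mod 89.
By Wilson's theorem, (88)! ≡ -1 ≡ 88 (mod 89)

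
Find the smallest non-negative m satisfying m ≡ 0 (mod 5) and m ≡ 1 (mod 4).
M = 5 × 4 = 20. M₁ = 4, y₁ ≡ 4 (mod 5). M₂ = 5, y₂ ≡ 1 (mod 4). m = 0×4×4 + 1×5×1 ≡ 5 (mod 20)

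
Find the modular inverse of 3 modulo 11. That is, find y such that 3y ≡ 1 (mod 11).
4

Using Extended Euclidean Algorithm:
gcd(3, 11) = 1
Bezout coefficients: 3 × 4 + 11 × -1 = 1
So 3 × 4 ≡ 1 (mod 11)
The inverse is 4 mod 11 = 4
Verification: 3 × 4 = 12 = 1 × 11 + 1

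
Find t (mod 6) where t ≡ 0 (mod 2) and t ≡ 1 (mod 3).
M = 2 × 3 = 6. M₁ = 3, y₁ ≡ 1 (mod 2). M₂ = 2, y₂ ≡ 2 (mod 3). t = 0×3×1 + 1×2×2 ≡ 4 (mod 6)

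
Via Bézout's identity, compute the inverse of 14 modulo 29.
Extended GCD: 14(-2) + 29(1) = 1. So 14^(-1) ≡ 27 ≡ 27 (mod 29). Verify: 14 × 27 = 378 ≡ 1 (mod 29)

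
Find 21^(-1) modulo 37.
30

Using Extended Euclidean Algorithm:
gcd(21, 37) = 1
Bezout coefficients: 21 × -7 + 37 × 4 = 1
So 21 × -7 ≡ 1 (mod 37)
The inverse is -7 mod 37 = 30
Verification: 21 × 30 = 630 = 17 × 37 + 1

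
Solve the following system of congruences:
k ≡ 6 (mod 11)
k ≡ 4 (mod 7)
39

Using the Chinese Remainder Theorem:
M = product of moduli = 77
For equation 1: M_1 = 7, 7 ≡ 7 (mod 11), inverse of 7 mod 11 is 8 (check: 7 × 8 = 56 ≡ 1 (mod 11))
For equation 2: M_2 = 11, 11 ≡ 4 (mod 7), inverse of 11 mod 7 is 2 (check: 4 × 2 = 8 ≡ 1 (mod 7))
Combine: k ≡ Σ r_i×M_i×(M_i⁻¹ mod m_i) = 6×7×8 + 4×11×2 = 336 + 88 = 424
424 mod 77 = 39
k ≡ 39 (mod 77)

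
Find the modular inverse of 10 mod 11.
10^(-1) ≡ 10 (mod 11). Verification: 10 × 10 = 100 ≡ 1 (mod 11)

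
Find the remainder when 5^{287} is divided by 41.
By Fermat: 5^{40} ≡ 1 (mod 41). 287 = 7×40 + 7. So 5^{287} ≡ 5^{7} ≡ 20 (mod 41)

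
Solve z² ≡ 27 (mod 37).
The square roots of 27 mod 37 are 8 and 29. Verify: 8² = 64 ≡ 27 (mod 37)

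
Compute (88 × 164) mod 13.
2

(88 × 164) = 14432
14432 mod 13 = 2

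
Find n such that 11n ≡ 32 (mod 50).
12

Since gcd(11, 50) = 1 divides 32, a solution exists.
Multiply both sides by the inverse of 11 mod 50:
  11^(-1) mod 50 = 41
  x ≡ 41 × 32 ≡ 1312 ≡ 12 (mod 50)
Verification: 11 × 12 = 132 = 2 × 50 + 32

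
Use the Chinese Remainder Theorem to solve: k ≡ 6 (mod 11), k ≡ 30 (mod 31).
M = 11 × 31 = 341. M₁ = 31, y₁ ≡ 5 (mod 11). M₂ = 11, y₂ ≡ 17 (mod 31). k = 6×31×5 + 30×11×17 ≡ 61 (mod 341)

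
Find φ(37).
36

Prime factorization: 37 = 37
Using the formula φ(n) = n × Π(1 - 1/p) for each prime factor p:
φ(37) = 37 × (1 - 1/37)
φ(37) = 36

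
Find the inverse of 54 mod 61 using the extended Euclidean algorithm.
Extended GCD: 54(26) + 61(-23) = 1. So 54^(-1) ≡ 26 ≡ 26 (mod 61). Verify: 54 × 26 = 1404 ≡ 1 (mod 61)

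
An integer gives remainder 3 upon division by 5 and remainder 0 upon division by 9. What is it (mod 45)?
M = 5 × 9 = 45. M₁ = 9, y₁ ≡ 4 (mod 5). M₂ = 5, y₂ ≡ 2 (mod 9). n = 3×9×4 + 0×5×2 ≡ 18 (mod 45). The smallest positive such number is 18.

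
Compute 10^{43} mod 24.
16

Using successive squaring:
Binary expansion of 43: 101011
Powers of 10 mod 24 (each is the square of the previous):
  10^1 ≡ 10 (mod 24)
  10^2 ≡ 10² = 100 ≡ 4 (mod 24)
  10^4 ≡ 4² = 16 ≡ 16 (mod 24)
  10^8 ≡ 16² = 256 ≡ 16 (mod 24)
  10^16 ≡ 16² = 256 ≡ 16 (mod 24)
  10^32 ≡ 16² = 256 ≡ 16 (mod 24)
43 = 32 + 8 + 2 + 1, so 10^43 = 10^32 × 10^8 × 10^2 × 10^1 ≡ 16 × 16 × 4 × 10 (mod 24)
Multiplying step by step:
  16 × 16 = 256 ≡ 16 (mod 24)
  16 × 4 = 64 ≡ 16 (mod 24)
  16 × 10 = 160 ≡ 16 (mod 24)
Result: 10^43 ≡ 16 (mod 24)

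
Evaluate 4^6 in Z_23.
6 = 4 + 2 (binary 110). Repeated squaring mod 23: 4^1 ≡ 4; 4^2 ≡ 4² = 16 ≡ 16; 4^4 ≡ 16² = 256 ≡ 3. Multiply: 4^6 = 4^4 × 4^2 ≡ 3 × 16 (mod 23): 3 × 16 = 48 ≡ 2. So 4^6 ≡ 2 (mod 23).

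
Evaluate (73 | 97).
(73/97) = 73^{48} mod 97 = 1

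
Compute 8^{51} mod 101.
93

Using successive squaring:
Binary expansion of 51: 110011
Powers of 8 mod 101 (each is the square of the previous):
  8^1 ≡ 8 (mod 101)
  8^2 ≡ 8² = 64 ≡ 64 (mod 101)
  8^4 ≡ 64² = 4096 ≡ 56 (mod 101)
  8^8 ≡ 56² = 3136 ≡ 5 (mod 101)
  8^16 ≡ 5² = 25 ≡ 25 (mod 101)
  8^32 ≡ 25² = 625 ≡ 19 (mod 101)
51 = 32 + 16 + 2 + 1, so 8^51 = 8^32 × 8^16 × 8^2 × 8^1 ≡ 19 × 25 × 64 × 8 (mod 101)
Multiplying step by step:
  19 × 25 = 475 ≡ 71 (mod 101)
  71 × 64 = 4544 ≡ 100 (mod 101)
  100 × 8 = 800 ≡ 93 (mod 101)
Result: 8^51 ≡ 93 (mod 101)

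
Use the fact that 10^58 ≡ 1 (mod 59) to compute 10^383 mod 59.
By Fermat: 10^{58} ≡ 1 (mod 59). 383 = 6×58 + 35. So 10^{383} ≡ 10^{35} ≡ 50 (mod 59)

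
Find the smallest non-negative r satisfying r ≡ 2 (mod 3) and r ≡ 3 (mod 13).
M = 3 × 13 = 39. M₁ = 13, y₁ ≡ 1 (mod 3). M₂ = 3, y₂ ≡ 9 (mod 13). r = 2×13×1 + 3×3×9 ≡ 29 (mod 39)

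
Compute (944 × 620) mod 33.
25

(944 × 620) = 585280
585280 mod 33 = 25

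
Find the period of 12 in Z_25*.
Powers of 12 mod 25: 12^1≡12, 12^2≡19, 12^3≡3, 12^4≡11, 12^5≡7, 12^6≡9, 12^7≡8, 12^8≡21, 12^9≡2, 12^10≡24, 12^11≡13, 12^12≡6, 12^13≡22, 12^14≡14, 12^15≡18, 12^16≡16, 12^17≡17, 12^18≡4, 12^19≡23, 12^20≡1. Order = 20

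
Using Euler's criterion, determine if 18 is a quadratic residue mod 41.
By Euler's criterion: 18^{20} ≡ 1 (mod 41). Since this equals 1, 18 is a QR.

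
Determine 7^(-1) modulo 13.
7^(-1) ≡ 2 (mod 13). Verification: 7 × 2 = 14 ≡ 1 (mod 13)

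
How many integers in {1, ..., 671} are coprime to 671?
600

Prime factorization: 671 = 11 × 61
Using the formula φ(n) = n × Π(1 - 1/p) for each prime factor p:
φ(671) = 671 × (1 - 1/11) × (1 - 1/61)
φ(671) = 600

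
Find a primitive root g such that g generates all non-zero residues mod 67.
p - 1 = 66 has prime divisors 2, 3, 11. h is a primitive root mod 67 iff h^(66/q) ≢ 1 (mod 67) for each such q.
h = 2: 2^33 ≡ 66, 2^22 ≡ 37, 2^6 ≡ 64 (mod 67); none is 1, so 2 has order 66 and is a primitive root.
The smallest primitive root mod 67 is g = 2.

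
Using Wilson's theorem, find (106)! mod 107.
By Wilson's theorem, (106)! ≡ -1 ≡ 106 (mod 107)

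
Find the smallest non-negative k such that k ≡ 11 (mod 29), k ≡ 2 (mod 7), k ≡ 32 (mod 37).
5434

Using the Chinese Remainder Theorem:
M = product of moduli = 7511
For equation 1: M_1 = 259, 259 ≡ 27 (mod 29), inverse of 259 mod 29 is 14 (check: 27 × 14 = 378 ≡ 1 (mod 29))
For equation 2: M_2 = 1073, 1073 ≡ 2 (mod 7), inverse of 1073 mod 7 is 4 (check: 2 × 4 = 8 ≡ 1 (mod 7))
For equation 3: M_3 = 203, 203 ≡ 18 (mod 37), inverse of 203 mod 37 is 35 (check: 18 × 35 = 630 ≡ 1 (mod 37))
Combine: k ≡ Σ r_i×M_i×(M_i⁻¹ mod m_i) = 11×259×14 + 2×1073×4 + 32×203×35 = 39886 + 8584 + 227360 = 275830
275830 mod 7511 = 5434
k ≡ 5434 (mod 7511)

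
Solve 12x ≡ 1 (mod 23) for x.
12^(-1) ≡ 2 (mod 23). Verification: 12 × 2 = 24 ≡ 1 (mod 23)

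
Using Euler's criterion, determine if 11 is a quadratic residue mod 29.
By Euler's criterion: 11^{14} ≡ 28 (mod 29). Since this equals -1 (≡ 28), 11 is not a QR.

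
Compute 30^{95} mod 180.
0

Using successive squaring:
Binary expansion of 95: 1011111
Powers of 30 mod 180 (each is the square of the previous):
  30^1 ≡ 30 (mod 180)
  30^2 ≡ 30² = 900 ≡ 0 (mod 180)
  30^4 ≡ 0² = 0 ≡ 0 (mod 180)
  30^8 ≡ 0² = 0 ≡ 0 (mod 180)
  30^16 ≡ 0² = 0 ≡ 0 (mod 180)
  30^32 ≡ 0² = 0 ≡ 0 (mod 180)
  30^64 ≡ 0² = 0 ≡ 0 (mod 180)
95 = 64 + 16 + 8 + 4 + 2 + 1, so 30^95 = 30^64 × 30^16 × 30^8 × 30^4 × 30^2 × 30^1 ≡ 0 × 0 × 0 × 0 × 0 × 30 (mod 180)
Multiplying step by step:
  0 × 0 = 0 ≡ 0 (mod 180)
  0 × 0 = 0 ≡ 0 (mod 180)
  0 × 0 = 0 ≡ 0 (mod 180)
  0 × 0 = 0 ≡ 0 (mod 180)
  0 × 30 = 0 ≡ 0 (mod 180)
Result: 30^95 ≡ 0 (mod 180)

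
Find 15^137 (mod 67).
Using Fermat: 15^{66} ≡ 1 (mod 67). 137 ≡ 5 (mod 66). So 15^{137} ≡ 15^{5} ≡ 64 (mod 67)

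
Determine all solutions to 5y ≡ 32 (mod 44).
24

Since gcd(5, 44) = 1 divides 32, a solution exists.
Multiply both sides by the inverse of 5 mod 44:
  5^(-1) mod 44 = 9
  x ≡ 9 × 32 ≡ 288 ≡ 24 (mod 44)
Verification: 5 × 24 = 120 = 2 × 44 + 32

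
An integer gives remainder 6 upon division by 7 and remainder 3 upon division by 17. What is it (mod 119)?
M = 7 × 17 = 119. M₁ = 17, y₁ ≡ 5 (mod 7). M₂ = 7, y₂ ≡ 5 (mod 17). t = 6×17×5 + 3×7×5 ≡ 20 (mod 119). The smallest positive such number is 20.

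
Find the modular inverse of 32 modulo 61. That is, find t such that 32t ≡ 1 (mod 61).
21

Using Extended Euclidean Algorithm:
gcd(32, 61) = 1
Bezout coefficients: 32 × 21 + 61 × -11 = 1
So 32 × 21 ≡ 1 (mod 61)
The inverse is 21 mod 61 = 21
Verification: 32 × 21 = 672 = 11 × 61 + 1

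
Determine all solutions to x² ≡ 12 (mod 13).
The square roots of 12 mod 13 are 8 and 5. Verify: 8² = 64 ≡ 12 (mod 13)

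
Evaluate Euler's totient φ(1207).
1120

Prime factorization: 1207 = 17 × 71
Using the formula φ(n) = n × Π(1 - 1/p) for each prime factor p:
φ(1207) = 1207 × (1 - 1/17) × (1 - 1/71)
φ(1207) = 1120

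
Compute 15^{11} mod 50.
25

Using successive squaring:
Binary expansion of 11: 1011
Powers of 15 mod 50 (each is the square of the previous):
  15^1 ≡ 15 (mod 50)
  15^2 ≡ 15² = 225 ≡ 25 (mod 50)
  15^4 ≡ 25² = 625 ≡ 25 (mod 50)
  15^8 ≡ 25² = 625 ≡ 25 (mod 50)
11 = 8 + 2 + 1, so 15^11 = 15^8 × 15^2 × 15^1 ≡ 25 × 25 × 15 (mod 50)
Multiplying step by step:
  25 × 25 = 625 ≡ 25 (mod 50)
  25 × 15 = 375 ≡ 25 (mod 50)
Result: 15^11 ≡ 25 (mod 50)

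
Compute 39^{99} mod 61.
41

Using successive squaring:
Binary expansion of 99: 1100011
Powers of 39 mod 61 (each is the square of the previous):
  39^1 ≡ 39 (mod 61)
  39^2 ≡ 39² = 1521 ≡ 57 (mod 61)
  39^4 ≡ 57² = 3249 ≡ 16 (mod 61)
  39^8 ≡ 16² = 256 ≡ 12 (mod 61)
  39^16 ≡ 12² = 144 ≡ 22 (mod 61)
  39^32 ≡ 22² = 484 ≡ 57 (mod 61)
  39^64 ≡ 57² = 3249 ≡ 16 (mod 61)
99 = 64 + 32 + 2 + 1, so 39^99 = 39^64 × 39^32 × 39^2 × 39^1 ≡ 16 × 57 × 57 × 39 (mod 61)
Multiplying step by step:
  16 × 57 = 912 ≡ 58 (mod 61)
  58 × 57 = 3306 ≡ 12 (mod 61)
  12 × 39 = 468 ≡ 41 (mod 61)
Result: 39^99 ≡ 41 (mod 61)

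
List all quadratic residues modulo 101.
QRs mod 101: {1, 4, 5, 6, 9, 13, 14, 16, 17, 19, 20, 21, 22, 23, 24, 25, 30, 31, 33, 36, 37, 43, 45, 47, 49, 52, 54, 56, 58, 64, 65, 68, 70, 71, 76, 77, 78, 79, 80, 81, 82, 84, 85, 87, 88, 92, 95, 96, 97, 100}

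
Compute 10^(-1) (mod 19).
10^(-1) ≡ 2 (mod 19). Verification: 10 × 2 = 20 ≡ 1 (mod 19)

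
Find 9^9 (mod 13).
9 = 8 + 1 (binary 1001). Repeated squaring mod 13: 9^1 ≡ 9; 9^2 ≡ 9² = 81 ≡ 3; 9^4 ≡ 3² = 9 ≡ 9; 9^8 ≡ 9² = 81 ≡ 3. Multiply: 9^9 = 9^8 × 9^1 ≡ 3 × 9 (mod 13): 3 × 9 = 27 ≡ 1. So 9^9 ≡ 1 (mod 13).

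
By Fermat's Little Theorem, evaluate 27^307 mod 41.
By Fermat: 27^{40} ≡ 1 (mod 41). 307 = 7×40 + 27. So 27^{307} ≡ 27^{27} ≡ 3 (mod 41)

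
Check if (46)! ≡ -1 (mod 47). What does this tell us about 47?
(46)! mod 47 = 46. Since this equals -1 (mod 47), Wilson confirms 47 is prime.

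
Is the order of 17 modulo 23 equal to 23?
No, the actual order is 22, not 23.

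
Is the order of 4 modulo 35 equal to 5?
No, the actual order is 6, not 5.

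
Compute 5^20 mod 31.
Using repeated squaring. 20 = 16 + 4 (binary 10100). Repeated squaring mod 31: 5^1 ≡ 5; 5^2 ≡ 5² = 25 ≡ 25; 5^4 ≡ 25² = 625 ≡ 5; 5^8 ≡ 5² = 25 ≡ 25; 5^16 ≡ 25² = 625 ≡ 5. Multiply: 5^20 = 5^16 × 5^4 ≡ 5 × 5 (mod 31): 5 × 5 = 25 ≡ 25. So 5^20 ≡ 25 (mod 31).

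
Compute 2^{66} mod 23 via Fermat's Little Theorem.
1

By Fermat's Little Theorem, a^(p-1) ≡ 1 (mod p) for prime p and gcd(a, p) = 1
Here p = 23, so 2^22 ≡ 1 (mod 23)
We can reduce the exponent: 66 mod 22 = 0
So 2^66 ≡ 2^0 (mod 23)
Computing: 2^0 mod 23 = 1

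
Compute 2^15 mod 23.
Using repeated squaring. 15 = 8 + 4 + 2 + 1 (binary 1111). Repeated squaring mod 23: 2^1 ≡ 2; 2^2 ≡ 2² = 4 ≡ 4; 2^4 ≡ 4² = 16 ≡ 16; 2^8 ≡ 16² = 256 ≡ 3. Multiply: 2^15 = 2^8 × 2^4 × 2^2 × 2^1 ≡ 3 × 16 × 4 × 2 (mod 23): 3 × 16 = 48 ≡ 2; 2 × 4 = 8 ≡ 8; 8 × 2 = 16 ≡ 16. So 2^15 ≡ 16 (mod 23).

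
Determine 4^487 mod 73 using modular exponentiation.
Using Fermat: 4^{72} ≡ 1 (mod 73). 487 ≡ 55 (mod 72). So 4^{487} ≡ 4^{55} ≡ 4 (mod 73)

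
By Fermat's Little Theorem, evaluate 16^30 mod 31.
By Fermat's Little Theorem, 16^{30} ≡ 1 (mod 31) since 31 is prime and gcd(16, 31) = 1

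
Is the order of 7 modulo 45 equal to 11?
No, the actual order is 12, not 11.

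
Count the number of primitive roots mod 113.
Number of primitive roots mod 113 = φ(112) = 48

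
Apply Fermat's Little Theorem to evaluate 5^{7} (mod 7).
5

By Fermat's Little Theorem, a^(p-1) ≡ 1 (mod p) for prime p and gcd(a, p) = 1
Here p = 7, so 5^6 ≡ 1 (mod 7)
We can reduce the exponent: 7 mod 6 = 1
So 5^7 ≡ 5^1 (mod 7)
Computing: 5^1 mod 7 = 5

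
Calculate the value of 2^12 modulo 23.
Using repeated squaring. 12 = 8 + 4 (binary 1100). Repeated squaring mod 23: 2^1 ≡ 2; 2^2 ≡ 2² = 4 ≡ 4; 2^4 ≡ 4² = 16 ≡ 16; 2^8 ≡ 16² = 256 ≡ 3. Multiply: 2^12 = 2^8 × 2^4 ≡ 3 × 16 (mod 23): 3 × 16 = 48 ≡ 2. So 2^12 ≡ 2 (mod 23).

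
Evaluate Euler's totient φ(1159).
1080

Prime factorization: 1159 = 19 × 61
Using the formula φ(n) = n × Π(1 - 1/p) for each prime factor p:
φ(1159) = 1159 × (1 - 1/19) × (1 - 1/61)
φ(1159) = 1080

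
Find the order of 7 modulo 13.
Powers of 7 mod 13: 7^1≡7, 7^2≡10, 7^3≡5, 7^4≡9, 7^5≡11, 7^6≡12, 7^7≡6, 7^8≡3, 7^9≡8, 7^10≡4, 7^11≡2, 7^12≡1. Order = 12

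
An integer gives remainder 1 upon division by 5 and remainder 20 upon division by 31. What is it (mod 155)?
M = 5 × 31 = 155. M₁ = 31, y₁ ≡ 1 (mod 5). M₂ = 5, y₂ ≡ 25 (mod 31). z = 1×31×1 + 20×5×25 ≡ 51 (mod 155). The smallest positive such number is 51.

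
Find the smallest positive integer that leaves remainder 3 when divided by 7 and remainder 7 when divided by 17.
M = 7 × 17 = 119. M₁ = 17, y₁ ≡ 5 (mod 7). M₂ = 7, y₂ ≡ 5 (mod 17). m = 3×17×5 + 7×7×5 ≡ 24 (mod 119). The smallest positive such number is 24.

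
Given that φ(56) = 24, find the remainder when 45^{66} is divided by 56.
By Euler: 45^{24} ≡ 1 (mod 56) since gcd(45, 56) = 1. 66 = 2×24 + 18. So 45^{66} ≡ 45^{18} ≡ 1 (mod 56)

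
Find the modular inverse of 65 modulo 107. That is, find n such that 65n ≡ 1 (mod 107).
28

Using Extended Euclidean Algorithm:
gcd(65, 107) = 1
Bezout coefficients: 65 × 28 + 107 × -17 = 1
So 65 × 28 ≡ 1 (mod 107)
The inverse is 28 mod 107 = 28
Verification: 65 × 28 = 1820 = 17 × 107 + 1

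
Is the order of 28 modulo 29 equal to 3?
No, the actual order is 2, not 3.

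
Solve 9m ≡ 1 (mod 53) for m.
9^(-1) ≡ 6 (mod 53). Verification: 9 × 6 = 54 ≡ 1 (mod 53)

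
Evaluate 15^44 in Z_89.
Using repeated squaring. 44 = 32 + 8 + 4 (binary 101100). Repeated squaring mod 89: 15^1 ≡ 15; 15^2 ≡ 15² = 225 ≡ 47; 15^4 ≡ 47² = 2209 ≡ 73; 15^8 ≡ 73² = 5329 ≡ 78; 15^16 ≡ 78² = 6084 ≡ 32; 15^32 ≡ 32² = 1024 ≡ 45. Multiply: 15^44 = 15^32 × 15^8 × 15^4 ≡ 45 × 78 × 73 (mod 89): 45 × 78 = 3510 ≡ 39; 39 × 73 = 2847 ≡ 88. So 15^44 ≡ 88 (mod 89).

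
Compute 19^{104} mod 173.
148

Using successive squaring:
Binary expansion of 104: 1101000
Powers of 19 mod 173 (each is the square of the previous):
  19^1 ≡ 19 (mod 173)
  19^2 ≡ 19² = 361 ≡ 15 (mod 173)
  19^4 ≡ 15² = 225 ≡ 52 (mod 173)
  19^8 ≡ 52² = 2704 ≡ 109 (mod 173)
  19^16 ≡ 109² = 11881 ≡ 117 (mod 173)
  19^32 ≡ 117² = 13689 ≡ 22 (mod 173)
  19^64 ≡ 22² = 484 ≡ 138 (mod 173)
104 = 64 + 32 + 8, so 19^104 = 19^64 × 19^32 × 19^8 ≡ 138 × 22 × 109 (mod 173)
Multiplying step by step:
  138 × 22 = 3036 ≡ 95 (mod 173)
  95 × 109 = 10355 ≡ 148 (mod 173)
Result: 19^104 ≡ 148 (mod 173)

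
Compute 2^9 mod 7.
9 = 8 + 1 (binary 1001). Repeated squaring mod 7: 2^1 ≡ 2; 2^2 ≡ 2² = 4 ≡ 4; 2^4 ≡ 4² = 16 ≡ 2; 2^8 ≡ 2² = 4 ≡ 4. Multiply: 2^9 = 2^8 × 2^1 ≡ 4 × 2 (mod 7): 4 × 2 = 8 ≡ 1. So 2^9 ≡ 1 (mod 7).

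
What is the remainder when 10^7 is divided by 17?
7 = 4 + 2 + 1 (binary 111). Repeated squaring mod 17: 10^1 ≡ 10; 10^2 ≡ 10² = 100 ≡ 15; 10^4 ≡ 15² = 225 ≡ 4. Multiply: 10^7 = 10^4 × 10^2 × 10^1 ≡ 4 × 15 × 10 (mod 17): 4 × 15 = 60 ≡ 9; 9 × 10 = 90 ≡ 5. So 10^7 ≡ 5 (mod 17).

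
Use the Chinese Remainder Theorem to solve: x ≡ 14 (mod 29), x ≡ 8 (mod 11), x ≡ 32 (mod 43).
5321

Using the Chinese Remainder Theorem:
M = product of moduli = 13717
For equation 1: M_1 = 473, 473 ≡ 9 (mod 29), inverse of 473 mod 29 is 13 (check: 9 × 13 = 117 ≡ 1 (mod 29))
For equation 2: M_2 = 1247, 1247 ≡ 4 (mod 11), inverse of 1247 mod 11 is 3 (check: 4 × 3 = 12 ≡ 1 (mod 11))
For equation 3: M_3 = 319, 319 ≡ 18 (mod 43), inverse of 319 mod 43 is 12 (check: 18 × 12 = 216 ≡ 1 (mod 43))
Combine: x ≡ Σ r_i×M_i×(M_i⁻¹ mod m_i) = 14×473×13 + 8×1247×3 + 32×319×12 = 86086 + 29928 + 122496 = 238510
238510 mod 13717 = 5321
x ≡ 5321 (mod 13717)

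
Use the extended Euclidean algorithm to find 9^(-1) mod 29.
Extended GCD: 9(13) + 29(-4) = 1. So 9^(-1) ≡ 13 ≡ 13 (mod 29). Verify: 9 × 13 = 117 ≡ 1 (mod 29)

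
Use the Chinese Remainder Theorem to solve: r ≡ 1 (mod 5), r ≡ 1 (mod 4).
M = 5 × 4 = 20. M₁ = 4, y₁ ≡ 4 (mod 5). M₂ = 5, y₂ ≡ 1 (mod 4). r = 1×4×4 + 1×5×1 ≡ 1 (mod 20)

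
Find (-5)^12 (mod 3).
Using Fermat: (-5)^{2} ≡ 1 (mod 3). 12 ≡ 0 (mod 2). So (-5)^{12} ≡ (-5)^{0} ≡ 1 (mod 3)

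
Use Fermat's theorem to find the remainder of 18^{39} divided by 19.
18

By Fermat's Little Theorem, a^(p-1) ≡ 1 (mod p) for prime p and gcd(a, p) = 1
Here p = 19, so 18^18 ≡ 1 (mod 19)
We can reduce the exponent: 39 mod 18 = 3
So 18^39 ≡ 18^3 (mod 19)
Computing: 18^3 mod 19 = 18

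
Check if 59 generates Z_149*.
p - 1 = 148 has prime divisors 2, 37. Check 59^(148/q) mod 149 for each: 59^(148/2) = 59^74 ≡ 148, 59^(148/37) = 59^4 ≡ 85 (mod 149). None of these is 1, so 59 has order 148 = φ(149), so it is a primitive root mod 149.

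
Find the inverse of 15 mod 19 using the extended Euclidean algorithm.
Extended GCD: 15(-5) + 19(4) = 1. So 15^(-1) ≡ 14 ≡ 14 (mod 19). Verify: 15 × 14 = 210 ≡ 1 (mod 19)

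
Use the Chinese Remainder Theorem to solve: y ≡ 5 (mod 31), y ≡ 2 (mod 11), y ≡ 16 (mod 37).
904

Using the Chinese Remainder Theorem:
M = product of moduli = 12617
For equation 1: M_1 = 407, 407 ≡ 4 (mod 31), inverse of 407 mod 31 is 8 (check: 4 × 8 = 32 ≡ 1 (mod 31))
For equation 2: M_2 = 1147, 1147 ≡ 3 (mod 11), inverse of 1147 mod 11 is 4 (check: 3 × 4 = 12 ≡ 1 (mod 11))
For equation 3: M_3 = 341, 341 ≡ 8 (mod 37), inverse of 341 mod 37 is 14 (check: 8 × 14 = 112 ≡ 1 (mod 37))
Combine: y ≡ Σ r_i×M_i×(M_i⁻¹ mod m_i) = 5×407×8 + 2×1147×4 + 16×341×14 = 16280 + 9176 + 76384 = 101840
101840 mod 12617 = 904
y ≡ 904 (mod 12617)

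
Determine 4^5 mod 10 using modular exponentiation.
5 = 4 + 1 (binary 101). Repeated squaring mod 10: 4^1 ≡ 4; 4^2 ≡ 4² = 16 ≡ 6; 4^4 ≡ 6² = 36 ≡ 6. Multiply: 4^5 = 4^4 × 4^1 ≡ 6 × 4 (mod 10): 6 × 4 = 24 ≡ 4. So 4^5 ≡ 4 (mod 10).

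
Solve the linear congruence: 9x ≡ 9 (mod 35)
1

Since gcd(9, 35) = 1 divides 9, a solution exists.
Multiply both sides by the inverse of 9 mod 35:
  9^(-1) mod 35 = 4
  x ≡ 4 × 9 ≡ 36 ≡ 1 (mod 35)
Verification: 9 × 1 = 9 = 0 × 35 + 9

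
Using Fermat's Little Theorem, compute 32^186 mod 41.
By Fermat: 32^{40} ≡ 1 (mod 41). 186 = 4×40 + 26. So 32^{186} ≡ 32^{26} ≡ 40 (mod 41)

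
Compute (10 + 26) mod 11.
3

(10 + 26) = 36
36 mod 11 = 3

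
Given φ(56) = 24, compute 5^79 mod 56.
By Euler: 5^{24} ≡ 1 (mod 56) since gcd(5, 56) = 1. 79 = 3×24 + 7. So 5^{79} ≡ 5^{7} ≡ 5 (mod 56)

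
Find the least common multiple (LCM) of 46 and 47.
2162

First find GCD(46, 47) using the Euclidean algorithm:
46 = 0 × 47 + 46
47 = 1 × 46 + 1
46 = 46 × 1 + 0
GCD(46, 47) = 1

LCM formula: LCM(a, b) = (a × b) / GCD(a, b)
LCM(46, 47) = (46 × 47) / 1
LCM(46, 47) = 2162 / 1
LCM(46, 47) = 2162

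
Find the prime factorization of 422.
2 × 211

Divide by primes starting from smallest:
422 ÷ 2 = 211
211 ÷ 211 = 1

422 = 2 × 211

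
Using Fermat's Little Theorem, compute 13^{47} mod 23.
12

By Fermat's Little Theorem, a^(p-1) ≡ 1 (mod p) for prime p and gcd(a, p) = 1
Here p = 23, so 13^22 ≡ 1 (mod 23)
We can reduce the exponent: 47 mod 22 = 3
So 13^47 ≡ 13^3 (mod 23)
Computing: 13^3 mod 23 = 12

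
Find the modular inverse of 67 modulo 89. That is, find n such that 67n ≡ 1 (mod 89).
4

Using Extended Euclidean Algorithm:
gcd(67, 89) = 1
Bezout coefficients: 67 × 4 + 89 × -3 = 1
So 67 × 4 ≡ 1 (mod 89)
The inverse is 4 mod 89 = 4
Verification: 67 × 4 = 268 = 3 × 89 + 1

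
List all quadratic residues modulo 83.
QRs mod 83: {1, 3, 4, 7, 9, 10, 11, 12, 16, 17, 21, 23, 25, 26, 27, 28, 29, 30, 31, 33, 36, 37, 38, 40, 41, 44, 48, 49, 51, 59, 61, 63, 64, 65, 68, 69, 70, 75, 77, 78, 81}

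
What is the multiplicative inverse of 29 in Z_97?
87

Using Extended Euclidean Algorithm:
gcd(29, 97) = 1
Bezout coefficients: 29 × -10 + 97 × 3 = 1
So 29 × -10 ≡ 1 (mod 97)
The inverse is -10 mod 97 = 87
Verification: 29 × 87 = 2523 = 26 × 97 + 1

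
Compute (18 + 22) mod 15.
10

(18 + 22) = 40
40 mod 15 = 10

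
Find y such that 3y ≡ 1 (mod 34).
23

Since gcd(3, 34) = 1 divides 1, a solution exists.
Multiply both sides by the inverse of 3 mod 34:
  3^(-1) mod 34 = 23
  x ≡ 23 × 1 ≡ 23 ≡ 23 (mod 34)
Verification: 3 × 23 = 69 = 2 × 34 + 1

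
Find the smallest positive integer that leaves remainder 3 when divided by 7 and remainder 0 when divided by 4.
M = 7 × 4 = 28. M₁ = 4, y₁ ≡ 2 (mod 7). M₂ = 7, y₂ ≡ 3 (mod 4). y = 3×4×2 + 0×7×3 ≡ 24 (mod 28). The smallest positive such number is 24.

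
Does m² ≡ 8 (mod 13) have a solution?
By Euler's criterion: 8^{6} ≡ 12 (mod 13). Since this equals -1 (≡ 12), 8 is not a QR.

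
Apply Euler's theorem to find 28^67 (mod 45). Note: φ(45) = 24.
By Euler: 28^{24} ≡ 1 (mod 45) since gcd(28, 45) = 1. 67 = 2×24 + 19. So 28^{67} ≡ 28^{19} ≡ 37 (mod 45)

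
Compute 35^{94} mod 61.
36

Using successive squaring:
Binary expansion of 94: 1011110
Powers of 35 mod 61 (each is the square of the previous):
  35^1 ≡ 35 (mod 61)
  35^2 ≡ 35² = 1225 ≡ 5 (mod 61)
  35^4 ≡ 5² = 25 ≡ 25 (mod 61)
  35^8 ≡ 25² = 625 ≡ 15 (mod 61)
  35^16 ≡ 15² = 225 ≡ 42 (mod 61)
  35^32 ≡ 42² = 1764 ≡ 56 (mod 61)
  35^64 ≡ 56² = 3136 ≡ 25 (mod 61)
94 = 64 + 16 + 8 + 4 + 2, so 35^94 = 35^64 × 35^16 × 35^8 × 35^4 × 35^2 ≡ 25 × 42 × 15 × 25 × 5 (mod 61)
Multiplying step by step:
  25 × 42 = 1050 ≡ 13 (mod 61)
  13 × 15 = 195 ≡ 12 (mod 61)
  12 × 25 = 300 ≡ 56 (mod 61)
  56 × 5 = 280 ≡ 36 (mod 61)
Result: 35^94 ≡ 36 (mod 61)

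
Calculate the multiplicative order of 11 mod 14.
Powers of 11 mod 14: 11^1≡11, 11^2≡9, 11^3≡1. Order = 3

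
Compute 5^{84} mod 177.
76

Using successive squaring:
Binary expansion of 84: 1010100
Powers of 5 mod 177 (each is the square of the previous):
  5^1 ≡ 5 (mod 177)
  5^2 ≡ 5² = 25 ≡ 25 (mod 177)
  5^4 ≡ 25² = 625 ≡ 94 (mod 177)
  5^8 ≡ 94² = 8836 ≡ 163 (mod 177)
  5^16 ≡ 163² = 26569 ≡ 19 (mod 177)
  5^32 ≡ 19² = 361 ≡ 7 (mod 177)
  5^64 ≡ 7² = 49 ≡ 49 (mod 177)
84 = 64 + 16 + 4, so 5^84 = 5^64 × 5^16 × 5^4 ≡ 49 × 19 × 94 (mod 177)
Multiplying step by step:
  49 × 19 = 931 ≡ 46 (mod 177)
  46 × 94 = 4324 ≡ 76 (mod 177)
Result: 5^84 ≡ 76 (mod 177)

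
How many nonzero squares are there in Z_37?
For prime 37, there are (p-1)/2 = (37-1)/2 = 18 quadratic residues (excluding 0).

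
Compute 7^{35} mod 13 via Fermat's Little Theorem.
2

By Fermat's Little Theorem, a^(p-1) ≡ 1 (mod p) for prime p and gcd(a, p) = 1
Here p = 13, so 7^12 ≡ 1 (mod 13)
We can reduce the exponent: 35 mod 12 = 11
So 7^35 ≡ 7^11 (mod 13)
Computing: 7^11 mod 13 = 2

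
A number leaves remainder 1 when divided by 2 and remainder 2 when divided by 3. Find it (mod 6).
M = 2 × 3 = 6. M₁ = 3, y₁ ≡ 1 (mod 2). M₂ = 2, y₂ ≡ 2 (mod 3). t = 1×3×1 + 2×2×2 ≡ 5 (mod 6)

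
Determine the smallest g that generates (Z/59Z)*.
2

A primitive root g modulo p has order p-1 = 58
Prime divisors of 58: [2, 29]
g is a primitive root iff g^(58/q) ≢ 1 (mod 59) for each prime divisor q
Testing small values:
  g = 2: 2^29 ≡ 58, 2^2 ≡ 4 (mod 59) → none is 1, primitive root!
The smallest primitive root is 2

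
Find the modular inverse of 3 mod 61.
3^(-1) ≡ 41 (mod 61). Verification: 3 × 41 = 123 ≡ 1 (mod 61)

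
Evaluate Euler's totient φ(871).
792

Prime factorization: 871 = 13 × 67
Using the formula φ(n) = n × Π(1 - 1/p) for each prime factor p:
φ(871) = 871 × (1 - 1/13) × (1 - 1/67)
φ(871) = 792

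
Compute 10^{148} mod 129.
10

Using successive squaring:
Binary expansion of 148: 10010100
Powers of 10 mod 129 (each is the square of the previous):
  10^1 ≡ 10 (mod 129)
  10^2 ≡ 10² = 100 ≡ 100 (mod 129)
  10^4 ≡ 100² = 10000 ≡ 67 (mod 129)
  10^8 ≡ 67² = 4489 ≡ 103 (mod 129)
  10^16 ≡ 103² = 10609 ≡ 31 (mod 129)
  10^32 ≡ 31² = 961 ≡ 58 (mod 129)
  10^64 ≡ 58² = 3364 ≡ 10 (mod 129)
  10^128 ≡ 10² = 100 ≡ 100 (mod 129)
148 = 128 + 16 + 4, so 10^148 = 10^128 × 10^16 × 10^4 ≡ 100 × 31 × 67 (mod 129)
Multiplying step by step:
  100 × 31 = 3100 ≡ 4 (mod 129)
  4 × 67 = 268 ≡ 10 (mod 129)
Result: 10^148 ≡ 10 (mod 129)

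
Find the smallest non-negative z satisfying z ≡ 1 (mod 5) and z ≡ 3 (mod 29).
M = 5 × 29 = 145. M₁ = 29, y₁ ≡ 4 (mod 5). M₂ = 5, y₂ ≡ 6 (mod 29). z = 1×29×4 + 3×5×6 ≡ 61 (mod 145)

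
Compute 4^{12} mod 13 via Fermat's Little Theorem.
1

By Fermat's Little Theorem, a^(p-1) ≡ 1 (mod p) for prime p and gcd(a, p) = 1
Here p = 13, so 4^12 ≡ 1 (mod 13)
We can reduce the exponent: 12 mod 12 = 0
So 4^12 ≡ 4^0 (mod 13)
Computing: 4^0 mod 13 = 1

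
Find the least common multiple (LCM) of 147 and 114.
5586

First find GCD(147, 114) using the Euclidean algorithm:
147 = 1 × 114 + 33
114 = 3 × 33 + 15
33 = 2 × 15 + 3
15 = 5 × 3 + 0
GCD(147, 114) = 3

LCM formula: LCM(a, b) = (a × b) / GCD(a, b)
LCM(147, 114) = (147 × 114) / 3
LCM(147, 114) = 16758 / 3
LCM(147, 114) = 5586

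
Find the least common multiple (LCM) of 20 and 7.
140

First find GCD(20, 7) using the Euclidean algorithm:
20 = 2 × 7 + 6
7 = 1 × 6 + 1
6 = 6 × 1 + 0
GCD(20, 7) = 1

LCM formula: LCM(a, b) = (a × b) / GCD(a, b)
LCM(20, 7) = (20 × 7) / 1
LCM(20, 7) = 140 / 1
LCM(20, 7) = 140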